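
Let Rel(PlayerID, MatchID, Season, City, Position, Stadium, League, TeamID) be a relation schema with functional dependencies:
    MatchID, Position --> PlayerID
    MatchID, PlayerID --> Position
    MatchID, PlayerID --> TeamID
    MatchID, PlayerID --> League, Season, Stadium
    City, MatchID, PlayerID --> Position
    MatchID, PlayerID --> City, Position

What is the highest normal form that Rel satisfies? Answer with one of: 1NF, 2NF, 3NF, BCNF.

BCNF

Candidate keys: {MatchID, PlayerID}, {MatchID, Position}. Prime attributes: {MatchID, PlayerID, Position}.
Each dependency's left side is a superkey — BCNF holds.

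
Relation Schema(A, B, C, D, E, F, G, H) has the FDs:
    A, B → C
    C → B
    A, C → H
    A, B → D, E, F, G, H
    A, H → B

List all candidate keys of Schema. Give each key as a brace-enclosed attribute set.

{A, B}, {A, C}, {A, H}

Attributes never on any right-hand side: {A} — every candidate key must contain it.
{A, B}⁺ = {A, B, C, D, E, F, G, H} — all of the relation — so {A, B} is a candidate key.
{A, C}⁺ = {A, B, C, D, E, F, G, H} — all of the relation — so {A, C} is a candidate key.
{A, H}⁺ = {A, B, C, D, E, F, G, H} — all of the relation — so {A, H} is a candidate key.
No proper subset of any of these is a key, and no other minimal superkey exists.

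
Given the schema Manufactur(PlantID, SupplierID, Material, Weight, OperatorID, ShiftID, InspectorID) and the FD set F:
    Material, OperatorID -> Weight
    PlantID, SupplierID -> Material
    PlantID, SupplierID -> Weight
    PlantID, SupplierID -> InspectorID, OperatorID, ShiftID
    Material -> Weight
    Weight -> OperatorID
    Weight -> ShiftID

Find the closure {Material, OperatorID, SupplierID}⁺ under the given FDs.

Start with {Material, OperatorID, SupplierID}.
Material, OperatorID -> Weight applies; add {Weight} → now {Material, OperatorID, SupplierID, Weight}.
Weight -> ShiftID applies; add {ShiftID} → now {Material, OperatorID, ShiftID, SupplierID, Weight}.
No further FD applies.

{Material, OperatorID, ShiftID, SupplierID, Weight}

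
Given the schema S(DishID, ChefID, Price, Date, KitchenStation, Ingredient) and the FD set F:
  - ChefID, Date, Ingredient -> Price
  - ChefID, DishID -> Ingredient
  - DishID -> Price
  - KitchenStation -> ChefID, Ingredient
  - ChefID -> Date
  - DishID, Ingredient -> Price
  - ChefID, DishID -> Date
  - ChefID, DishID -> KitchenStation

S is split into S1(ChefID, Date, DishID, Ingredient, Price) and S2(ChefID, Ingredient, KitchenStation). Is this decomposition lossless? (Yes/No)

The shared attributes are {ChefID, Ingredient} and {ChefID, Ingredient}⁺ = {ChefID, Date, Ingredient, Price}.
S1 ⊄ {ChefID, Date, Ingredient, Price} and S2 ⊄ {ChefID, Date, Ingredient, Price}, so the split is lossy.

No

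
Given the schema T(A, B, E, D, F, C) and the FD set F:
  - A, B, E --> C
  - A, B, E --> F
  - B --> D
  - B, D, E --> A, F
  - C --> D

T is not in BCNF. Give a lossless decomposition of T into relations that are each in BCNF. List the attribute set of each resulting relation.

Candidate key of the original relation: {B, E}.
In {A, B, C, D, E, F}, {B} is not a superkey ({B}⁺ restricted to this set is {B, D}), so split on B --> D into {B, D} and {A, B, C, E, F}.
{B, D}: every determinant is a superkey — BCNF.
{A, B, C, E, F}: every determinant is a superkey — BCNF.

{A, B, C, E, F}; {B, D}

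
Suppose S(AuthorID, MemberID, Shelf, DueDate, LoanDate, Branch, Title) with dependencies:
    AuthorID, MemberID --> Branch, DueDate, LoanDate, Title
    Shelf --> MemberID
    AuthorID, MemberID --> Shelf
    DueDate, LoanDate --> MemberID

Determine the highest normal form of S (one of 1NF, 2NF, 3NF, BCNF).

Candidate keys: {AuthorID, DueDate, LoanDate}, {AuthorID, MemberID}, {AuthorID, Shelf}. Prime attributes: {AuthorID, DueDate, LoanDate, MemberID, Shelf}.
For Shelf --> MemberID we have {Shelf}⁺ = {MemberID, Shelf}; {Shelf} is not a superkey, so BCNF fails.
Since {MemberID} ⊆ prime attributes and every other non-superkey FD also has a prime right side, the schema is in 3NF.

3NF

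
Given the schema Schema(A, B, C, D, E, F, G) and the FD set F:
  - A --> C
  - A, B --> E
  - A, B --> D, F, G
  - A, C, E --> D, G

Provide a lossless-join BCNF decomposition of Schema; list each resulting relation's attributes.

{A, B, E, F}; {A, C}; {A, D, E, G}

Candidate key of the original relation: {A, B}.
{A, B, C, D, E, F, G}: {A} determines {A, C} here but is not a superkey — split on A --> C, giving {A, C} and {A, B, D, E, F, G}.
{A, C} has no BCNF violation.
{A, B, D, E, F, G}: {A, E} determines {A, D, E, G} here but is not a superkey — split on A, E --> D, G, giving {A, D, E, G} and {A, B, E, F}.
{A, D, E, G} has no BCNF violation.
{A, B, E, F} has no BCNF violation.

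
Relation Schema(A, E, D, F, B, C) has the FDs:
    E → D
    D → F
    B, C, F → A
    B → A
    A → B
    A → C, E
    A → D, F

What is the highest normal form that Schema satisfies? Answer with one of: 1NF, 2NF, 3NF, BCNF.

2NF

Candidate keys: {A}, {B}. Prime attributes: {A, B}.
E → D: {E}⁺ = {D, E, F}, which is not all of the attributes, so the left side is not a superkey — BCNF is violated.
E → D has non-prime {D} on the right and a non-superkey on the left, so 3NF fails.
Every candidate key is a single attribute, so no partial dependency is possible; 2NF holds.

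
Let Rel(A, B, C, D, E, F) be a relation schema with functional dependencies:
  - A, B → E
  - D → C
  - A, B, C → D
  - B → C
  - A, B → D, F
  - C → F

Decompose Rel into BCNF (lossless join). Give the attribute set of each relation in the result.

Candidate key of the original relation: {A, B}.
Within {A, B, C, D, E, F}: {D}⁺ ∩ {A, B, C, D, E, F} = {C, D, F}, not the whole set, so D → C, F violates BCNF; decompose into {C, D, F} and {A, B, D, E}.
Within {C, D, F}: {C}⁺ ∩ {C, D, F} = {C, F}, not the whole set, so C → F violates BCNF; decompose into {C, F} and {C, D}.
{C, F} is in BCNF.
{C, D} is in BCNF.
{A, B, D, E} is in BCNF.

{A, B, D, E}; {C, D}; {C, F}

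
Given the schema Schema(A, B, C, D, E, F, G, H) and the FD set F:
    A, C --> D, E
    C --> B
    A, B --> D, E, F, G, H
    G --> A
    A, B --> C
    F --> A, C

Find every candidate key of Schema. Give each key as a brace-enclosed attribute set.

Closure of {F} is {A, B, C, D, E, F, G, H}, the whole schema; {F} is a candidate key.
Closure of {A, B} is {A, B, C, D, E, F, G, H}, the whole schema; {A, B} is a candidate key.
Closure of {A, C} is {A, B, C, D, E, F, G, H}, the whole schema; {A, C} is a candidate key.
Closure of {B, G} is {A, B, C, D, E, F, G, H}, the whole schema; {B, G} is a candidate key.
Closure of {C, G} is {A, B, C, D, E, F, G, H}, the whole schema; {C, G} is a candidate key.
These are minimal and exhaustive — every other superkey contains one of them.

{A, B}, {A, C}, {B, G}, {C, G}, {F}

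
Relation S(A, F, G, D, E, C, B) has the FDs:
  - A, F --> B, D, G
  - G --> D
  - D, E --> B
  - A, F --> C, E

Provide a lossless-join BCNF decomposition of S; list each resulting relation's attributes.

{A, C, E, F, G}; {B, E, G}; {D, G}

Candidate key of the original relation: {A, F}.
{A, B, C, D, E, F, G}: {G} determines {D, G} here but is not a superkey — split on G --> D, giving {D, G} and {A, B, C, E, F, G}.
{D, G} has no BCNF violation.
{A, B, C, E, F, G}: {E, G} determines {B, E, G} here but is not a superkey — split on E, G --> B, giving {B, E, G} and {A, C, E, F, G}.
{B, E, G} has no BCNF violation.
{A, C, E, F, G} has no BCNF violation.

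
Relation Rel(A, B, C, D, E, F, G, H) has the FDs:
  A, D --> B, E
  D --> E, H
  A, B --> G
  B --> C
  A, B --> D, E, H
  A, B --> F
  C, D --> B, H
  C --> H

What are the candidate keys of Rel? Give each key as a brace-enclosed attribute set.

Attributes never on any right-hand side: {A} — every candidate key must contain it.
{A, B} is a candidate key since {A, B}⁺ = {A, B, C, D, E, F, G, H} covers every attribute.
{A, D} is a candidate key since {A, D}⁺ = {A, B, C, D, E, F, G, H} covers every attribute.
These are minimal and exhaustive — every other superkey contains one of them.

{A, B}, {A, D}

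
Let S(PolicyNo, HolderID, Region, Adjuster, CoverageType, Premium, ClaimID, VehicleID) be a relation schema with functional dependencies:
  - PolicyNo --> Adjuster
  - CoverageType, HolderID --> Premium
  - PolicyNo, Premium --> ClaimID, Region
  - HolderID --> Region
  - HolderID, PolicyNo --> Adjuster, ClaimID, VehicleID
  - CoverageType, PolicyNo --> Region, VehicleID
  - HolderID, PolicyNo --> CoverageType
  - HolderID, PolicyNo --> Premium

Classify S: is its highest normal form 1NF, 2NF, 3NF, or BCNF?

Candidate key: {HolderID, PolicyNo}. Prime attributes: {HolderID, PolicyNo}.
For PolicyNo --> Adjuster we have {PolicyNo}⁺ = {Adjuster, PolicyNo}; {PolicyNo} is not a superkey, so BCNF fails.
Because {Adjuster} is non-prime and the left side of PolicyNo --> Adjuster is not a superkey, the relation is not in 3NF.
Since {HolderID} ⊂ {HolderID, PolicyNo} and {HolderID}⁺ ⊇ {Region} with {Region} non-prime, there is a partial dependency; 2NF fails.

1NF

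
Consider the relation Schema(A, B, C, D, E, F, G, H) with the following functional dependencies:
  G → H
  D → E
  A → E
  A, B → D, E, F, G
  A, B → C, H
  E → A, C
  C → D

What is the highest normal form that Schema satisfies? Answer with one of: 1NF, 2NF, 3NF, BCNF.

2NF

Candidate keys: {A, B}, {B, C}, {B, D}, {B, E}. Prime attributes: {A, B, C, D, E}.
G → H: {G}⁺ = {G, H}, which is not all of the attributes, so the left side is not a superkey — BCNF is violated.
Because {H} is non-prime and the left side of G → H is not a superkey, the relation is not in 3NF.
No non-prime attribute depends on a proper subset of any candidate key, so 2NF holds.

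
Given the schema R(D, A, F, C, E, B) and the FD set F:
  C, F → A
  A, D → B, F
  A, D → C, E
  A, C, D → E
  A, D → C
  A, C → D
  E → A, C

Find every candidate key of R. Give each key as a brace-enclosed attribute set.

{A, C}, {A, D}, {C, F}, {E}

{E}⁺ = {A, B, C, D, E, F}, which is every attribute, so {E} is a candidate key.
{A, C}⁺ = {A, B, C, D, E, F}, which is every attribute, so {A, C} is a candidate key.
{A, D}⁺ = {A, B, C, D, E, F}, which is every attribute, so {A, D} is a candidate key.
{C, F}⁺ = {A, B, C, D, E, F}, which is every attribute, so {C, F} is a candidate key.
No proper subset of any of these is a key, and no other minimal superkey exists.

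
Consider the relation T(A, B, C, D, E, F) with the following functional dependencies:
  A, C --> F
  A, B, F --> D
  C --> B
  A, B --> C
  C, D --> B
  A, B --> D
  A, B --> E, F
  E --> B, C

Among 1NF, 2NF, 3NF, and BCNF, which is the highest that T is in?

Candidate keys: {A, B}, {A, C}, {A, E}. Prime attributes: {A, B, C, E}.
C --> B breaks BCNF: {C}⁺ = {B, C}, so {C} is not a superkey.
But every attribute on its right side ({B}) is prime, and the same holds for every other non-superkey FD, so 3NF still holds.

3NF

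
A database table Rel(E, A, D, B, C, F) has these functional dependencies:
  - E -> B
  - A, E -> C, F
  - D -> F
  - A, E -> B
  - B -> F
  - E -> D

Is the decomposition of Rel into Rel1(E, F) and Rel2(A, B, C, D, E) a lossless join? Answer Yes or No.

Yes

Common attributes: {E}; their closure is {B, D, E, F}.
Since Rel1 ⊆ {B, D, E, F}, the intersection is a superkey of Rel1; the decomposition is lossless.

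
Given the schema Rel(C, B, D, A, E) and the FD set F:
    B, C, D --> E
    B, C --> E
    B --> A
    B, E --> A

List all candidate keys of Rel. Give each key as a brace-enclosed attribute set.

No FD produces {B, C, D}, so they must be in every candidate key.
{B, C, D}⁺ = {A, B, C, D, E} — all of the relation — so {B, C, D} is a candidate key.
No smaller or unrelated set reaches every attribute, so there are no other keys.

{B, C, D}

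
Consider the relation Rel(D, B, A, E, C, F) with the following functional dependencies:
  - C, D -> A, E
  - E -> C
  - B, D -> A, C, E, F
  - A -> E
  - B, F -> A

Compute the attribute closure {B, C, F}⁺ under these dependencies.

{A, B, C, E, F}

Start with {B, C, F}.
B, F -> A applies; add {A} → now {A, B, C, F}.
A -> E applies; add {E} → now {A, B, C, E, F}.
No further FD applies.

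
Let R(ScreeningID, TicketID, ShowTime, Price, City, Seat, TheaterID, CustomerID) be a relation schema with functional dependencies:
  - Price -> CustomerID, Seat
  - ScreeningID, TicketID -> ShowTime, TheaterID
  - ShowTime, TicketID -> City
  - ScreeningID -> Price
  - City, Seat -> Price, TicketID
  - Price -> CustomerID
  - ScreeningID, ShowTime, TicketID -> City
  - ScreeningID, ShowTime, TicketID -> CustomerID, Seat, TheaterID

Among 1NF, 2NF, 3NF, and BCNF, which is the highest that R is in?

1NF

Candidate keys: {City, ScreeningID}, {ScreeningID, TicketID}. Prime attributes: {City, ScreeningID, TicketID}.
For Price -> CustomerID, Seat we have {Price}⁺ = {CustomerID, Price, Seat}; {Price} is not a superkey, so BCNF fails.
Price -> CustomerID, Seat has non-prime {CustomerID, Seat} on the right and a non-superkey on the left, so 3NF fails.
The proper key subset {ScreeningID} of {City, ScreeningID} determines non-prime {CustomerID, Price, Seat}, so the relation is not even in 2NF.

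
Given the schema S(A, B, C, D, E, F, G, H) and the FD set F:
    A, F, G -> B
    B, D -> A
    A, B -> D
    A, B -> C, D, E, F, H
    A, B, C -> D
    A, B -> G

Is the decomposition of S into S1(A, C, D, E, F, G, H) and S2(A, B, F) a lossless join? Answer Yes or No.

No

The shared attributes are {A, F} and {A, F}⁺ = {A, F}.
S1 ⊄ {A, F} and S2 ⊄ {A, F}, so the split is lossy.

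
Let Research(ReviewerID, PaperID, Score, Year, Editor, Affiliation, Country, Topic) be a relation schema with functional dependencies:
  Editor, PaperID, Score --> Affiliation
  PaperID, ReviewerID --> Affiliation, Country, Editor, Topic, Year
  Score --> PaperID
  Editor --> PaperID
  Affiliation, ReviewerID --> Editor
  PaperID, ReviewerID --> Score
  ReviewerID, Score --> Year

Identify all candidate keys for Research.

{Affiliation, ReviewerID}, {Editor, ReviewerID}, {PaperID, ReviewerID}, {ReviewerID, Score}

Attributes never on any right-hand side: {ReviewerID} — every candidate key must contain it.
{Affiliation, ReviewerID}⁺ = {Affiliation, Country, Editor, PaperID, ReviewerID, Score, Topic, Year} — all of the relation — so {Affiliation, ReviewerID} is a candidate key.
{Editor, ReviewerID}⁺ = {Affiliation, Country, Editor, PaperID, ReviewerID, Score, Topic, Year} — all of the relation — so {Editor, ReviewerID} is a candidate key.
{PaperID, ReviewerID}⁺ = {Affiliation, Country, Editor, PaperID, ReviewerID, Score, Topic, Year} — all of the relation — so {PaperID, ReviewerID} is a candidate key.
{ReviewerID, Score}⁺ = {Affiliation, Country, Editor, PaperID, ReviewerID, Score, Topic, Year} — all of the relation — so {ReviewerID, Score} is a candidate key.
Any other superkey properly contains one of these, so there are no further candidate keys.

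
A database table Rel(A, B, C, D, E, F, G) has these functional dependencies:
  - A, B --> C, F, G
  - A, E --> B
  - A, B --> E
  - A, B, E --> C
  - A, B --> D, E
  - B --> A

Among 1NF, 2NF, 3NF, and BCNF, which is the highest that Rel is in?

Candidate keys: {A, E}, {B}. Prime attributes: {A, B, E}.
The left-hand side of every FD is a superkey, so BCNF is satisfied.

BCNF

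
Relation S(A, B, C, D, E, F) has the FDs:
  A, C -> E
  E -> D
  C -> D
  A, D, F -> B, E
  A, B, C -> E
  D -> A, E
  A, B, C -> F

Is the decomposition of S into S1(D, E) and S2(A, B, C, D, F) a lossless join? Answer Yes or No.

Yes

The shared attributes are {D} and {D}⁺ = {A, D, E}.
Since S1 ⊆ {A, D, E}, the intersection is a superkey of S1; the decomposition is lossless.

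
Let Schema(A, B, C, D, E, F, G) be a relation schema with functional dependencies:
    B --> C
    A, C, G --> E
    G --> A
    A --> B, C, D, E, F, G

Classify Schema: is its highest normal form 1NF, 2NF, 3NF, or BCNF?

2NF

Candidate keys: {A}, {G}. Prime attributes: {A, G}.
For B --> C we have {B}⁺ = {B, C}; {B} is not a superkey, so BCNF fails.
B --> C has non-prime {C} on the right and a non-superkey on the left, so 3NF fails.
With only single-attribute keys there can be no partial dependency, so 2NF holds.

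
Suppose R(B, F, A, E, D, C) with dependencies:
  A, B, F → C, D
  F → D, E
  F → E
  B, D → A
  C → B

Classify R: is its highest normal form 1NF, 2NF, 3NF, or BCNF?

1NF

Candidate keys: {B, F}, {C, F}. Prime attributes: {B, C, F}.
F → D, E: {F}⁺ = {D, E, F}, which is not all of the attributes, so the left side is not a superkey — BCNF is violated.
Because {D, E} are non-prime and the left side of F → D, E is not a superkey, the relation is not in 3NF.
{F} is a proper subset of the key {B, F}, and {F}⁺ contains the non-prime attributes {D, E} — a partial dependency, so 2NF is violated.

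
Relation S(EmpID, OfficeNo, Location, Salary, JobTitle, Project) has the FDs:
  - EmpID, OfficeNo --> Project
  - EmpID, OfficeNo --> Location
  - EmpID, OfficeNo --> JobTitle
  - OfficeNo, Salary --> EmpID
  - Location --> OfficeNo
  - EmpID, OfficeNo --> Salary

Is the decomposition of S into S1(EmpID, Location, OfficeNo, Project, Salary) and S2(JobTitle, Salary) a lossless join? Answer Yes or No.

S1 ∩ S2 = {Salary}; its closure under F is {Salary}.
Neither S1 nor S2 is contained in that closure, so the decomposition is lossy.

No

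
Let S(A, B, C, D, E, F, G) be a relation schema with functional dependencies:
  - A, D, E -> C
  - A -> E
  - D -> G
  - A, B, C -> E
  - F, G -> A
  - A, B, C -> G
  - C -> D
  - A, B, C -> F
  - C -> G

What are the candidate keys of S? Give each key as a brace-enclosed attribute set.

{B} never appears on the right of any FD, so every key must include it.
{A, B, C} is a candidate key since {A, B, C}⁺ = {A, B, C, D, E, F, G} covers every attribute.
{A, B, D} is a candidate key since {A, B, D}⁺ = {A, B, C, D, E, F, G} covers every attribute.
{B, C, F} is a candidate key since {B, C, F}⁺ = {A, B, C, D, E, F, G} covers every attribute.
{B, D, F} is a candidate key since {B, D, F}⁺ = {A, B, C, D, E, F, G} covers every attribute.
No proper subset of any of these is a key, and no other minimal superkey exists.

{A, B, C}, {A, B, D}, {B, C, F}, {B, D, F}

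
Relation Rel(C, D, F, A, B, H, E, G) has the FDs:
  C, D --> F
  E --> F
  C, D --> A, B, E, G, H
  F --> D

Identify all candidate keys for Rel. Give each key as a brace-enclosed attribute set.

{C, D}, {C, E}, {C, F}

Attributes never on any right-hand side: {C} — every candidate key must contain it.
Closure of {C, D} is {A, B, C, D, E, F, G, H}, the whole schema; {C, D} is a candidate key.
Closure of {C, E} is {A, B, C, D, E, F, G, H}, the whole schema; {C, E} is a candidate key.
Closure of {C, F} is {A, B, C, D, E, F, G, H}, the whole schema; {C, F} is a candidate key.
Any other superkey properly contains one of these, so there are no further candidate keys.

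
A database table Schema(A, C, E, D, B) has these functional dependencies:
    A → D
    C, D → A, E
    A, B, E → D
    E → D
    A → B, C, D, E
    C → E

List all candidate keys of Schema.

Closure of {A} is {A, B, C, D, E}, the whole schema; {A} is a candidate key.
Closure of {C} is {A, B, C, D, E}, the whole schema; {C} is a candidate key.
These are minimal and exhaustive — every other superkey contains one of them.

{A}, {C}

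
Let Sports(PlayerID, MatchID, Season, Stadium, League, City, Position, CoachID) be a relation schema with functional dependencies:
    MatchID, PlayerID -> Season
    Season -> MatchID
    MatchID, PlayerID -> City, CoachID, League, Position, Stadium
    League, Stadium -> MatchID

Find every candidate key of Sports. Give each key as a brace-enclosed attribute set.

{PlayerID} never appears on the right of any FD, so every key must include it.
{MatchID, PlayerID}⁺ = {City, CoachID, League, MatchID, PlayerID, Position, Season, Stadium} — all of the relation — so {MatchID, PlayerID} is a candidate key.
{PlayerID, Season}⁺ = {City, CoachID, League, MatchID, PlayerID, Position, Season, Stadium} — all of the relation — so {PlayerID, Season} is a candidate key.
{League, PlayerID, Stadium}⁺ = {City, CoachID, League, MatchID, PlayerID, Position, Season, Stadium} — all of the relation — so {League, PlayerID, Stadium} is a candidate key.
No proper subset of any of these is a key, and no other minimal superkey exists.

{League, PlayerID, Stadium}, {MatchID, PlayerID}, {PlayerID, Season}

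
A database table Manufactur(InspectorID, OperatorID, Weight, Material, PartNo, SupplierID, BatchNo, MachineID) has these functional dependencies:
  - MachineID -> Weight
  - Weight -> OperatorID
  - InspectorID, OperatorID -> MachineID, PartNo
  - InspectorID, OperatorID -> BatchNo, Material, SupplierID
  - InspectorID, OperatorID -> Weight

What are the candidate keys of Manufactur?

{InspectorID} never appears on the right of any FD, so every key must include it.
Closure of {InspectorID, MachineID} is {BatchNo, InspectorID, MachineID, Material, OperatorID, PartNo, SupplierID, Weight}, the whole schema; {InspectorID, MachineID} is a candidate key.
Closure of {InspectorID, OperatorID} is {BatchNo, InspectorID, MachineID, Material, OperatorID, PartNo, SupplierID, Weight}, the whole schema; {InspectorID, OperatorID} is a candidate key.
Closure of {InspectorID, Weight} is {BatchNo, InspectorID, MachineID, Material, OperatorID, PartNo, SupplierID, Weight}, the whole schema; {InspectorID, Weight} is a candidate key.
No proper subset of any of these is a key, and no other minimal superkey exists.

{InspectorID, MachineID}, {InspectorID, OperatorID}, {InspectorID, Weight}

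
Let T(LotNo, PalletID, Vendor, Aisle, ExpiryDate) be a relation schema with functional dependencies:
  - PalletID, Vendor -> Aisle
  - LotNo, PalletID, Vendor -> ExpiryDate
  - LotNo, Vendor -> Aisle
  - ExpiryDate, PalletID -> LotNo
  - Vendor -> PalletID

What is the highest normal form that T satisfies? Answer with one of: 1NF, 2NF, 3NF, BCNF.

Candidate keys: {ExpiryDate, Vendor}, {LotNo, Vendor}. Prime attributes: {ExpiryDate, LotNo, Vendor}.
PalletID, Vendor -> Aisle breaks BCNF: {PalletID, Vendor}⁺ = {Aisle, PalletID, Vendor}, so {PalletID, Vendor} is not a superkey.
Because {Aisle} is non-prime and the left side of PalletID, Vendor -> Aisle is not a superkey, the relation is not in 3NF.
The proper key subset {Vendor} of {ExpiryDate, Vendor} determines non-prime {Aisle, PalletID}, so the relation is not even in 2NF.

1NF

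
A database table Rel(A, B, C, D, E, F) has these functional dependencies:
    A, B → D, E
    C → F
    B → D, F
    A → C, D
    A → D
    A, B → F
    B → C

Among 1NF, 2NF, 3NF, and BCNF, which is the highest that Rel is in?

Candidate key: {A, B}. Prime attributes: {A, B}.
C → F breaks BCNF: {C}⁺ = {C, F}, so {C} is not a superkey.
C → F has non-prime {F} on the right and a non-superkey on the left, so 3NF fails.
The proper key subset {A} of {A, B} determines non-prime {C, D, F}, so the relation is not even in 2NF.

1NF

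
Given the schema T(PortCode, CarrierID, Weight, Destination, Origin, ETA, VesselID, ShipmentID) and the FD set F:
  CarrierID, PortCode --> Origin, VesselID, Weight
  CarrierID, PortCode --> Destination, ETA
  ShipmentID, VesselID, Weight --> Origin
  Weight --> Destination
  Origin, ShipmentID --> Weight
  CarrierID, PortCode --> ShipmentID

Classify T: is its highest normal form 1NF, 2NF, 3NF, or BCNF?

Candidate key: {CarrierID, PortCode}. Prime attributes: {CarrierID, PortCode}.
ShipmentID, VesselID, Weight --> Origin breaks BCNF: {ShipmentID, VesselID, Weight}⁺ = {Destination, Origin, ShipmentID, VesselID, Weight}, so {ShipmentID, VesselID, Weight} is not a superkey.
ShipmentID, VesselID, Weight --> Origin has non-prime {Origin} on the right and a non-superkey on the left, so 3NF fails.
No proper subset of a key has a non-prime attribute in its closure, so there is no partial dependency; 2NF holds.

2NF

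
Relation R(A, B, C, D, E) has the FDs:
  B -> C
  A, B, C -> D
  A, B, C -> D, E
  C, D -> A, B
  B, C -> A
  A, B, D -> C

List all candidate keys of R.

{B}, {C, D}

{B}⁺ = {A, B, C, D, E} — all of the relation — so {B} is a candidate key.
{C, D}⁺ = {A, B, C, D, E} — all of the relation — so {C, D} is a candidate key.
Any other superkey properly contains one of these, so there are no further candidate keys.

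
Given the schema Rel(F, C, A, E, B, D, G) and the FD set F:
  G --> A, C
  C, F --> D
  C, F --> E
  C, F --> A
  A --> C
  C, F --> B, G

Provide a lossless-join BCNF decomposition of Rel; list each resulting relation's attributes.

{A, C}; {A, G}; {B, D, E, F, G}

Candidate keys of the original relation: {A, F}, {C, F}, {F, G}.
Within {A, B, C, D, E, F, G}: {G}⁺ ∩ {A, B, C, D, E, F, G} = {A, C, G}, not the whole set, so G --> A, C violates BCNF; decompose into {A, C, G} and {B, D, E, F, G}.
Within {A, C, G}: {A}⁺ ∩ {A, C, G} = {A, C}, not the whole set, so A --> C violates BCNF; decompose into {A, C} and {A, G}.
{A, C}: every determinant is a superkey — BCNF.
{A, G}: every determinant is a superkey — BCNF.
{B, D, E, F, G}: every determinant is a superkey — BCNF.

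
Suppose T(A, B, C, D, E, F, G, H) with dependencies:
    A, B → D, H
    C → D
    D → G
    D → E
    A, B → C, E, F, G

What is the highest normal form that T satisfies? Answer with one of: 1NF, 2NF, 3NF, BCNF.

2NF

Candidate key: {A, B}. Prime attributes: {A, B}.
C → D breaks BCNF: {C}⁺ = {C, D, E, G}, so {C} is not a superkey.
C → D determines the non-prime attribute {D} from a non-superkey — 3NF is violated.
No proper subset of a key has a non-prime attribute in its closure, so there is no partial dependency; 2NF holds.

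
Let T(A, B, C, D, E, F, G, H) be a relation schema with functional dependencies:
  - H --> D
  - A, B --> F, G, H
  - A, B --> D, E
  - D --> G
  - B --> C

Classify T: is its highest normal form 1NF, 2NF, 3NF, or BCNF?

Candidate key: {A, B}. Prime attributes: {A, B}.
H --> D breaks BCNF: {H}⁺ = {D, G, H}, so {H} is not a superkey.
Because {D} is non-prime and the left side of H --> D is not a superkey, the relation is not in 3NF.
{B} is a proper subset of the key {A, B}, and {B}⁺ contains the non-prime attribute {C} — a partial dependency, so 2NF is violated.

1NF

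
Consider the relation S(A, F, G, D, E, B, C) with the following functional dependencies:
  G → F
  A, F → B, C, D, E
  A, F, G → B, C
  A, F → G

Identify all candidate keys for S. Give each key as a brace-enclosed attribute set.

{A, F}, {A, G}

Attributes never on any right-hand side: {A} — every candidate key must contain it.
{A, F}⁺ = {A, B, C, D, E, F, G}, which is every attribute, so {A, F} is a candidate key.
{A, G}⁺ = {A, B, C, D, E, F, G}, which is every attribute, so {A, G} is a candidate key.
Any other superkey properly contains one of these, so there are no further candidate keys.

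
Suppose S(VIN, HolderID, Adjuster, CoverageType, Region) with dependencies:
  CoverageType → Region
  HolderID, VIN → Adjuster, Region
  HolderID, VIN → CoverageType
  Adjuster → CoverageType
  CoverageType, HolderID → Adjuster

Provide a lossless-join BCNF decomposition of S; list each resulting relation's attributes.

Candidate key of the original relation: {HolderID, VIN}.
Within {Adjuster, CoverageType, HolderID, Region, VIN}: {CoverageType}⁺ ∩ {Adjuster, CoverageType, HolderID, Region, VIN} = {CoverageType, Region}, not the whole set, so CoverageType → Region violates BCNF; decompose into {CoverageType, Region} and {Adjuster, CoverageType, HolderID, VIN}.
{CoverageType, Region} has no BCNF violation.
Within {Adjuster, CoverageType, HolderID, VIN}: {Adjuster}⁺ ∩ {Adjuster, CoverageType, HolderID, VIN} = {Adjuster, CoverageType}, not the whole set, so Adjuster → CoverageType violates BCNF; decompose into {Adjuster, CoverageType} and {Adjuster, HolderID, VIN}.
{Adjuster, CoverageType} has no BCNF violation.
{Adjuster, HolderID, VIN} has no BCNF violation.

{Adjuster, CoverageType}; {Adjuster, HolderID, VIN}; {CoverageType, Region}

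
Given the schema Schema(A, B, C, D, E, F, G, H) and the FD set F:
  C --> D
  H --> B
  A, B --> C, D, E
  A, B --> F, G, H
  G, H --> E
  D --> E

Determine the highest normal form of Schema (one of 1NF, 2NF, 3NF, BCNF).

Candidate keys: {A, B}, {A, H}. Prime attributes: {A, B, H}.
C --> D breaks BCNF: {C}⁺ = {C, D, E}, so {C} is not a superkey.
Because {D} is non-prime and the left side of C --> D is not a superkey, the relation is not in 3NF.
No proper subset of a key has a non-prime attribute in its closure, so there is no partial dependency; 2NF holds.

2NF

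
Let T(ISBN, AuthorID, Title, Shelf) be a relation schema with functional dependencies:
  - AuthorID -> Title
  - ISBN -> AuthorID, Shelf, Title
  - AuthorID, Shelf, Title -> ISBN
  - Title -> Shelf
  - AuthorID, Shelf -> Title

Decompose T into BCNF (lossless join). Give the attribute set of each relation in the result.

{AuthorID, ISBN, Title}; {Shelf, Title}

Candidate keys of the original relation: {AuthorID}, {ISBN}.
In {AuthorID, ISBN, Shelf, Title}, {Title} is not a superkey ({Title}⁺ restricted to this set is {Shelf, Title}), so split on Title -> Shelf into {Shelf, Title} and {AuthorID, ISBN, Title}.
{Shelf, Title} is in BCNF.
{AuthorID, ISBN, Title} is in BCNF.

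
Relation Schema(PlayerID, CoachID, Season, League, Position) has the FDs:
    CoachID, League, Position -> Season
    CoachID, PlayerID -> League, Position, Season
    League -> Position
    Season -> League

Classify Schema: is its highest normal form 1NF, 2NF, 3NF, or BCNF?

2NF

Candidate key: {CoachID, PlayerID}. Prime attributes: {CoachID, PlayerID}.
For CoachID, League, Position -> Season we have {CoachID, League, Position}⁺ = {CoachID, League, Position, Season}; {CoachID, League, Position} is not a superkey, so BCNF fails.
CoachID, League, Position -> Season determines the non-prime attribute {Season} from a non-superkey — 3NF is violated.
No proper subset of a key has a non-prime attribute in its closure, so there is no partial dependency; 2NF holds.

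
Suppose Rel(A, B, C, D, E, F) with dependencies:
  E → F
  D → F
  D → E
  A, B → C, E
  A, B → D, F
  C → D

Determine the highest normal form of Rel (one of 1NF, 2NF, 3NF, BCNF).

Candidate key: {A, B}. Prime attributes: {A, B}.
E → F: {E}⁺ = {E, F}, which is not all of the attributes, so the left side is not a superkey — BCNF is violated.
E → F determines the non-prime attribute {F} from a non-superkey — 3NF is violated.
No non-prime attribute depends on a proper subset of any candidate key, so 2NF holds.

2NF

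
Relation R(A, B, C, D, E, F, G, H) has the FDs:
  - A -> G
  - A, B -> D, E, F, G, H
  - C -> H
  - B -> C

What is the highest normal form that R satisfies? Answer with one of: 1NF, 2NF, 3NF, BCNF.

Candidate key: {A, B}. Prime attributes: {A, B}.
A -> G breaks BCNF: {A}⁺ = {A, G}, so {A} is not a superkey.
A -> G has non-prime {G} on the right and a non-superkey on the left, so 3NF fails.
The proper key subset {A} of {A, B} determines non-prime {G}, so the relation is not even in 2NF.

1NF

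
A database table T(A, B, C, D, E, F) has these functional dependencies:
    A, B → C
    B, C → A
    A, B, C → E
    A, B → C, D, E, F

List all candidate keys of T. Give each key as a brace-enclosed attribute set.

{A, B}, {B, C}

No FD produces {B}, so it must be in every candidate key.
{A, B} is a candidate key since {A, B}⁺ = {A, B, C, D, E, F} covers every attribute.
{B, C} is a candidate key since {B, C}⁺ = {A, B, C, D, E, F} covers every attribute.
These are minimal and exhaustive — every other superkey contains one of them.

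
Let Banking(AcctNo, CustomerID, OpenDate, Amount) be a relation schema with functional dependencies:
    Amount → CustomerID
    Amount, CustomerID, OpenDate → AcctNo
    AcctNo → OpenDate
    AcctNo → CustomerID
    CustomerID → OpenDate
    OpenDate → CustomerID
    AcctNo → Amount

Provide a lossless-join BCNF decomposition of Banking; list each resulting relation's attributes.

Candidate keys of the original relation: {AcctNo}, {Amount}.
In {AcctNo, Amount, CustomerID, OpenDate}, {CustomerID} is not a superkey ({CustomerID}⁺ restricted to this set is {CustomerID, OpenDate}), so split on CustomerID → OpenDate into {CustomerID, OpenDate} and {AcctNo, Amount, CustomerID}.
{CustomerID, OpenDate} is in BCNF.
{AcctNo, Amount, CustomerID} is in BCNF.

{AcctNo, Amount, CustomerID}; {CustomerID, OpenDate}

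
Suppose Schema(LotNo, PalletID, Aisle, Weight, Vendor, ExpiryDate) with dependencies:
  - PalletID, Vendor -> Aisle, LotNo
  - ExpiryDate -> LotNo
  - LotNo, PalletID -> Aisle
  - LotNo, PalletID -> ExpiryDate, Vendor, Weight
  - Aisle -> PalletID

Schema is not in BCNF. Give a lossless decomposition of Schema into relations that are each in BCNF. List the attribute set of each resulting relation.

{Aisle, ExpiryDate, Vendor, Weight}; {Aisle, PalletID}; {ExpiryDate, LotNo}

Candidate keys of the original relation: {Aisle, ExpiryDate}, {Aisle, LotNo}, {Aisle, Vendor}, {ExpiryDate, PalletID}, {LotNo, PalletID}, {PalletID, Vendor}.
{Aisle, ExpiryDate, LotNo, PalletID, Vendor, Weight}: {ExpiryDate} determines {ExpiryDate, LotNo} here but is not a superkey — split on ExpiryDate -> LotNo, giving {ExpiryDate, LotNo} and {Aisle, ExpiryDate, PalletID, Vendor, Weight}.
{ExpiryDate, LotNo} is in BCNF.
{Aisle, ExpiryDate, PalletID, Vendor, Weight}: {Aisle} determines {Aisle, PalletID} here but is not a superkey — split on Aisle -> PalletID, giving {Aisle, PalletID} and {Aisle, ExpiryDate, Vendor, Weight}.
{Aisle, PalletID} is in BCNF.
{Aisle, ExpiryDate, Vendor, Weight} is in BCNF.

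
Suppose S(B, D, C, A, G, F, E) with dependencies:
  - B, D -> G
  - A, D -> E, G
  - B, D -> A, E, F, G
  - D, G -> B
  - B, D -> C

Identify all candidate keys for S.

No FD produces {D}, so it must be in every candidate key.
Closure of {A, D} is {A, B, C, D, E, F, G}, the whole schema; {A, D} is a candidate key.
Closure of {B, D} is {A, B, C, D, E, F, G}, the whole schema; {B, D} is a candidate key.
Closure of {D, G} is {A, B, C, D, E, F, G}, the whole schema; {D, G} is a candidate key.
Any other superkey properly contains one of these, so there are no further candidate keys.

{A, D}, {B, D}, {D, G}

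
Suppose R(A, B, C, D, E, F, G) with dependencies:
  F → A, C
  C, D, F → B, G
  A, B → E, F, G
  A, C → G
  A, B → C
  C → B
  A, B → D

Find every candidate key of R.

{F}⁺ = {A, B, C, D, E, F, G} — all of the relation — so {F} is a candidate key.
{A, B}⁺ = {A, B, C, D, E, F, G} — all of the relation — so {A, B} is a candidate key.
{A, C}⁺ = {A, B, C, D, E, F, G} — all of the relation — so {A, C} is a candidate key.
Any other superkey properly contains one of these, so there are no further candidate keys.

{A, B}, {A, C}, {F}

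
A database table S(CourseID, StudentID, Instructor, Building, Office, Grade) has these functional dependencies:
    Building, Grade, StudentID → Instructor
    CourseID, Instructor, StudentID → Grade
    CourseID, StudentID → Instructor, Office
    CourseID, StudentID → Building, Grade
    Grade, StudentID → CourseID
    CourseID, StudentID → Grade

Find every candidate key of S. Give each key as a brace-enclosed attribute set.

{CourseID, StudentID}, {Grade, StudentID}

{StudentID} never appears on the right of any FD, so every key must include it.
{CourseID, StudentID}⁺ = {Building, CourseID, Grade, Instructor, Office, StudentID} — all of the relation — so {CourseID, StudentID} is a candidate key.
{Grade, StudentID}⁺ = {Building, CourseID, Grade, Instructor, Office, StudentID} — all of the relation — so {Grade, StudentID} is a candidate key.
These are minimal and exhaustive — every other superkey contains one of them.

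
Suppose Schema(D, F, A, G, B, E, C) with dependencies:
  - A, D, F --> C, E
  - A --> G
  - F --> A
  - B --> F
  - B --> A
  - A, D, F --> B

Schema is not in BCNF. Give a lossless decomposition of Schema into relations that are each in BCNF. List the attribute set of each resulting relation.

{A, F}; {A, G}; {B, C, D, E}; {B, F}

Candidate keys of the original relation: {B, D}, {D, F}.
{A, B, C, D, E, F, G}: {A} determines {A, G} here but is not a superkey — split on A --> G, giving {A, G} and {A, B, C, D, E, F}.
{A, G} is in BCNF.
{A, B, C, D, E, F}: {F} determines {A, F} here but is not a superkey — split on F --> A, giving {A, F} and {B, C, D, E, F}.
{A, F} is in BCNF.
{B, C, D, E, F}: {B} determines {B, F} here but is not a superkey — split on B --> F, giving {B, F} and {B, C, D, E}.
{B, F} is in BCNF.
{B, C, D, E} is in BCNF.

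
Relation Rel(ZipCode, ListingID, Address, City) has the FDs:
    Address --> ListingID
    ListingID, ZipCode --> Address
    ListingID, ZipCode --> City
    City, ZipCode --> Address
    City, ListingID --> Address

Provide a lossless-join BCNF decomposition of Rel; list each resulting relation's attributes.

{Address, City, ZipCode}; {Address, ListingID}

Candidate keys of the original relation: {Address, ZipCode}, {City, ZipCode}, {ListingID, ZipCode}.
{Address, City, ListingID, ZipCode}: {Address} determines {Address, ListingID} here but is not a superkey — split on Address --> ListingID, giving {Address, ListingID} and {Address, City, ZipCode}.
{Address, ListingID} is in BCNF.
{Address, City, ZipCode} is in BCNF.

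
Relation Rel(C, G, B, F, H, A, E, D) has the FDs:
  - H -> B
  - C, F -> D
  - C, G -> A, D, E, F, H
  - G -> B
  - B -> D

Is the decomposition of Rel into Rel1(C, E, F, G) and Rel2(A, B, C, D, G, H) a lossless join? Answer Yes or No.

Rel1 ∩ Rel2 = {C, G}; its closure under F is {A, B, C, D, E, F, G, H}.
Rel1 is contained in that closure, so Rel1 ∩ Rel2 -> Rel1 holds and the join is lossless.

Yes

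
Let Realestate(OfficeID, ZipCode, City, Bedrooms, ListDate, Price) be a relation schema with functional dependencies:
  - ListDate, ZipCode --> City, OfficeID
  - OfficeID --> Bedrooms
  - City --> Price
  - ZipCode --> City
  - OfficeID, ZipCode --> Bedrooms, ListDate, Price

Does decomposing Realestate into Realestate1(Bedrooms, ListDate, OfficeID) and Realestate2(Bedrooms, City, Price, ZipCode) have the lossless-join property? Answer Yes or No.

Common attributes: {Bedrooms}; their closure is {Bedrooms}.
Neither Realestate1 nor Realestate2 is contained in that closure, so the decomposition is lossy.

No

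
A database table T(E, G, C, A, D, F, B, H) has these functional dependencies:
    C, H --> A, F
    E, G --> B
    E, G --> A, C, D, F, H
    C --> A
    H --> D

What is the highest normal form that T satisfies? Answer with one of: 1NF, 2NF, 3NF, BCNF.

2NF

Candidate key: {E, G}. Prime attributes: {E, G}.
C, H --> A, F: {C, H}⁺ = {A, C, D, F, H}, which is not all of the attributes, so the left side is not a superkey — BCNF is violated.
Because {A, F} are non-prime and the left side of C, H --> A, F is not a superkey, the relation is not in 3NF.
Checking every proper subset of each key, none determines a non-prime attribute — 2NF is satisfied.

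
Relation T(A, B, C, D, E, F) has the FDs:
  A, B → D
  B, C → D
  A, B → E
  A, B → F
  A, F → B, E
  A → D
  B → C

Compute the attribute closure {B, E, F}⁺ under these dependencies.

{B, C, D, E, F}

Start with {B, E, F}.
B → C applies; add {C} → now {B, C, E, F}.
B, C → D applies; add {D} → now {B, C, D, E, F}.
No further FD applies.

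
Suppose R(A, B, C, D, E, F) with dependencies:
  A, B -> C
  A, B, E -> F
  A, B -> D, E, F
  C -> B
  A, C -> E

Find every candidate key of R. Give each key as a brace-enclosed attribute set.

{A, B}, {A, C}

Attributes never on any right-hand side: {A} — every candidate key must contain it.
{A, B}⁺ = {A, B, C, D, E, F}, which is every attribute, so {A, B} is a candidate key.
{A, C}⁺ = {A, B, C, D, E, F}, which is every attribute, so {A, C} is a candidate key.
Any other superkey properly contains one of these, so there are no further candidate keys.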